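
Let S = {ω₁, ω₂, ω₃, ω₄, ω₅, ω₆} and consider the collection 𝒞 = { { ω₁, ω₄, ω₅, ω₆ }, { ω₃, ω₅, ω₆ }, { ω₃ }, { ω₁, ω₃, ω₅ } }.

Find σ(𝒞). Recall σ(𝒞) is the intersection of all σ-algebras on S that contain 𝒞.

Begin from { {}, { ω₃ }, { ω₁, ω₃, ω₅ }, { ω₃, ω₅, ω₆ }, { ω₁, ω₄, ω₅, ω₆ }, S } (that is, 𝒞 plus ∅ and S).
Round 1 (6 new):
  { ω₂, ω₃ }  = S∖{ ω₁, ω₄, ω₅, ω₆ }
  { ω₁, ω₂, ω₄ }  = S∖{ ω₃, ω₅, ω₆ }
  { ω₂, ω₄, ω₆ }  = S∖{ ω₁, ω₃, ω₅ }
  { ω₁, ω₃, ω₅, ω₆ }  = { ω₃, ω₅, ω₆ } ∪ { ω₁, ω₃, ω₅ }
  { ω₁, ω₂, ω₄, ω₅, ω₆ }  = S∖{ ω₃ }
  { ω₁, ω₃, ω₄, ω₅, ω₆ }  = { ω₃ } ∪ { ω₁, ω₄, ω₅, ω₆ }
  |family| = 12
Round 2: +10 →
  { ω₂ }  = S∖{ ω₁, ω₃, ω₄, ω₅, ω₆ }
  { ω₂, ω₄ }  = S∖{ ω₁, ω₃, ω₅, ω₆ }
  { ω₁, ω₂, ω₃, ω₄ }  = { ω₁, ω₂, ω₄ } ∪ { ω₃ }
  { ω₁, ω₂, ω₃, ω₅ }  = { ω₁, ω₃, ω₅ } ∪ { ω₂, ω₃ }
  { ω₁, ω₂, ω₄, ω₆ }  = { ω₂, ω₄, ω₆ } ∪ { ω₁, ω₂, ω₄ }
  { ω₂, ω₃, ω₄, ω₆ }  = { ω₂, ω₄, ω₆ } ∪ { ω₃ }
  { ω₂, ω₃, ω₅, ω₆ }  = { ω₂, ω₃ } ∪ { ω₃, ω₅, ω₆ }
  { ω₁, ω₂, ω₃, ω₄, ω₅ }  = { ω₁, ω₃, ω₅ } ∪ { ω₁, ω₂, ω₄ }
  { ω₁, ω₂, ω₃, ω₅, ω₆ }  = { ω₁, ω₃, ω₅, ω₆ } ∪ { ω₂, ω₃ }
  { ω₂, ω₃, ω₄, ω₅, ω₆ }  = { ω₂, ω₄, ω₆ } ∪ { ω₃, ω₅, ω₆ }
  |family| = 22
Round 3: +10 →
  { ω₁ }  = S∖{ ω₂, ω₃, ω₄, ω₅, ω₆ }
  { ω₄ }  = S∖{ ω₁, ω₂, ω₃, ω₅, ω₆ }
  { ω₆ }  = S∖{ ω₁, ω₂, ω₃, ω₄, ω₅ }
  { ω₁, ω₄ }  = S∖{ ω₂, ω₃, ω₅, ω₆ }
  { ω₁, ω₅ }  = S∖{ ω₂, ω₃, ω₄, ω₆ }
  { ω₃, ω₅ }  = S∖{ ω₁, ω₂, ω₄, ω₆ }
  { ω₄, ω₆ }  = S∖{ ω₁, ω₂, ω₃, ω₅ }
  { ω₅, ω₆ }  = S∖{ ω₁, ω₂, ω₃, ω₄ }
  { ω₂, ω₃, ω₄ }  = { ω₂, ω₄ } ∪ { ω₃ }
  { ω₁, ω₂, ω₃, ω₄, ω₆ }  = { ω₂, ω₄, ω₆ } ∪ { ω₁, ω₂, ω₃, ω₄ }
  |family| = 32
Round 4 (24 new):
  { ω₅ }  = S∖{ ω₁, ω₂, ω₃, ω₄, ω₆ }
  { ω₁, ω₂ }  = { ω₁ } ∪ { ω₂ }
  { ω₁, ω₃ }  = { ω₁ } ∪ { ω₃ }
  { ω₁, ω₆ }  = { ω₁ } ∪ { ω₆ }
  { ω₂, ω₆ }  = { ω₂ } ∪ { ω₆ }
  { ω₃, ω₄ }  = { ω₃ } ∪ { ω₄ }
  { ω₃, ω₆ }  = { ω₆ } ∪ { ω₃ }
  { ω₁, ω₂, ω₃ }  = { ω₁ } ∪ { ω₂, ω₃ }
  { ω₁, ω₂, ω₅ }  = { ω₂ } ∪ { ω₁, ω₅ }
  { ω₁, ω₃, ω₄ }  = { ω₃ } ∪ { ω₁, ω₄ }
  { ω₁, ω₄, ω₅ }  = { ω₁, ω₄ } ∪ { ω₁, ω₅ }
  { ω₁, ω₄, ω₆ }  = { ω₁ } ∪ { ω₄, ω₆ }
  { ω₁, ω₅, ω₆ }  = S∖{ ω₂, ω₃, ω₄ }
  { ω₂, ω₃, ω₅ }  = { ω₂ } ∪ { ω₃, ω₅ }
  { ω₂, ω₃, ω₆ }  = { ω₆ } ∪ { ω₂, ω₃ }
  { ω₂, ω₅, ω₆ }  = { ω₅, ω₆ } ∪ { ω₂ }
  { ω₃, ω₄, ω₅ }  = { ω₄ } ∪ { ω₃, ω₅ }
  { ω₃, ω₄, ω₆ }  = { ω₃ } ∪ { ω₄, ω₆ }
  { ω₄, ω₅, ω₆ }  = { ω₅, ω₆ } ∪ { ω₄ }
  { ω₁, ω₂, ω₄, ω₅ }  = { ω₁, ω₂, ω₄ } ∪ { ω₁, ω₅ }
  { ω₁, ω₃, ω₄, ω₅ }  = { ω₁, ω₃, ω₅ } ∪ { ω₁, ω₄ }
  { ω₂, ω₃, ω₄, ω₅ }  = { ω₂, ω₃, ω₄ } ∪ { ω₃, ω₅ }
  { ω₂, ω₄, ω₅, ω₆ }  = { ω₂, ω₄, ω₆ } ∪ { ω₅, ω₆ }
  { ω₃, ω₄, ω₅, ω₆ }  = { ω₃, ω₅, ω₆ } ∪ { ω₄ }
  |family| = 56
Round 5 (8 new):
  { ω₂, ω₅ }  = { ω₂ } ∪ { ω₅ }
  { ω₄, ω₅ }  = { ω₅ } ∪ { ω₄ }
  { ω₁, ω₂, ω₆ }  = S∖{ ω₃, ω₄, ω₅ }
  { ω₁, ω₃, ω₆ }  = { ω₁, ω₆ } ∪ { ω₁, ω₃ }
  { ω₂, ω₄, ω₅ }  = { ω₂, ω₄ } ∪ { ω₅ }
  { ω₁, ω₂, ω₃, ω₆ }  = { ω₁, ω₆ } ∪ { ω₁, ω₂, ω₃ }
  { ω₁, ω₂, ω₅, ω₆ }  = S∖{ ω₃, ω₄ }
  { ω₁, ω₃, ω₄, ω₆ }  = { ω₃, ω₄ } ∪ { ω₁, ω₆ }
  |family| = 64
Round 6: no new sets; the family is a σ-algebra.

Therefore σ(𝒞) = { {}, { ω₁ }, { ω₂ }, { ω₃ }, { ω₄ }, { ω₅ }, { ω₆ }, { ω₁, ω₂ }, { ω₁, ω₃ }, { ω₁, ω₄ }, { ω₁, ω₅ }, { ω₁, ω₆ }, { ω₂, ω₃ }, { ω₂, ω₄ }, { ω₂, ω₅ }, { ω₂, ω₆ }, { ω₃, ω₄ }, { ω₃, ω₅ }, { ω₃, ω₆ }, { ω₄, ω₅ }, { ω₄, ω₆ }, { ω₅, ω₆ }, { ω₁, ω₂, ω₃ }, { ω₁, ω₂, ω₄ }, { ω₁, ω₂, ω₅ }, { ω₁, ω₂, ω₆ }, { ω₁, ω₃, ω₄ }, { ω₁, ω₃, ω₅ }, { ω₁, ω₃, ω₆ }, { ω₁, ω₄, ω₅ }, { ω₁, ω₄, ω₆ }, { ω₁, ω₅, ω₆ }, { ω₂, ω₃, ω₄ }, { ω₂, ω₃, ω₅ }, { ω₂, ω₃, ω₆ }, { ω₂, ω₄, ω₅ }, { ω₂, ω₄, ω₆ }, { ω₂, ω₅, ω₆ }, { ω₃, ω₄, ω₅ }, { ω₃, ω₄, ω₆ }, { ω₃, ω₅, ω₆ }, { ω₄, ω₅, ω₆ }, { ω₁, ω₂, ω₃, ω₄ }, { ω₁, ω₂, ω₃, ω₅ }, { ω₁, ω₂, ω₃, ω₆ }, { ω₁, ω₂, ω₄, ω₅ }, { ω₁, ω₂, ω₄, ω₆ }, { ω₁, ω₂, ω₅, ω₆ }, { ω₁, ω₃, ω₄, ω₅ }, { ω₁, ω₃, ω₄, ω₆ }, { ω₁, ω₃, ω₅, ω₆ }, { ω₁, ω₄, ω₅, ω₆ }, { ω₂, ω₃, ω₄, ω₅ }, { ω₂, ω₃, ω₄, ω₆ }, { ω₂, ω₃, ω₅, ω₆ }, { ω₂, ω₄, ω₅, ω₆ }, { ω₃, ω₄, ω₅, ω₆ }, { ω₁, ω₂, ω₃, ω₄, ω₅ }, { ω₁, ω₂, ω₃, ω₄, ω₆ }, { ω₁, ω₂, ω₃, ω₅, ω₆ }, { ω₁, ω₂, ω₄, ω₅, ω₆ }, { ω₁, ω₃, ω₄, ω₅, ω₆ }, { ω₂, ω₃, ω₄, ω₅, ω₆ }, S } (|σ(𝒞)| = 64).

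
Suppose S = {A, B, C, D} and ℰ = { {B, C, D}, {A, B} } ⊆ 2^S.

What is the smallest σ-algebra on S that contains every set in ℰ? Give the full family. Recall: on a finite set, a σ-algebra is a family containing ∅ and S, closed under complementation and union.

σ(ℰ) (8 sets): { ∅, {A}, {B}, {A, B}, {C, D}, {A, C, D}, {B, C, D}, S }

Trace:
Begin from { ∅, {A, B}, {B, C, D}, S } (that is, ℰ plus ∅ and S).
Pass 1: 2 new —
  {A}  = S∖{B, C, D}
  {C, D}  = S∖{A, B}
  |family| = 6
Pass 2 (1 new):
  {A, C, D}  = {C, D} ∪ {A}
  |family| = 7
Pass 3: +1 →
  {B}  = S∖{A, C, D}
  |family| = 8
Pass 4: stable.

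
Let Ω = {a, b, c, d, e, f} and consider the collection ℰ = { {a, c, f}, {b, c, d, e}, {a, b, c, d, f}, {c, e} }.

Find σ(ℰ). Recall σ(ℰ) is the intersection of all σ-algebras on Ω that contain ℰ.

Initial family (6 sets): { ∅, {c, e}, {a, c, f}, {b, c, d, e}, {a, b, c, d, f}, Ω }.
Iteration 1 (5 new):
  {e}  = Ω∖{a, b, c, d, f}
  {a, f}  = Ω∖{b, c, d, e}
  {b, d, e}  = Ω∖{a, c, f}
  {a, b, d, f}  = Ω∖{c, e}
  {a, c, e, f}  = {a, c, f} ∪ {c, e}
  — 11 sets.
Iteration 2: +3 →
  {b, d}  = Ω∖{a, c, e, f}
  {a, e, f}  = {a, f} ∪ {e}
  {a, b, d, e, f}  = {a, b, d, f} ∪ {e}
  — 14 sets.
Iteration 3 (2 new):
  {c}  = Ω∖{a, b, d, e, f}
  {b, c, d}  = Ω∖{a, e, f}
  — 16 sets.
Iteration 4: stable.

Hence σ(ℰ) has 16 members: { ∅, {c}, {e}, {a, f}, {b, d}, {c, e}, {a, c, f}, {a, e, f}, {b, c, d}, {b, d, e}, {a, b, d, f}, {a, c, e, f}, {b, c, d, e}, {a, b, c, d, f}, {a, b, d, e, f}, Ω }.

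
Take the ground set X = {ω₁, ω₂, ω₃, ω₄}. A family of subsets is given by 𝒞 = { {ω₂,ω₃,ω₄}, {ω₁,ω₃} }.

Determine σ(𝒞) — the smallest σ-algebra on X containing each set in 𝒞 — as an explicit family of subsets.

Start: 𝒞 ∪ {∅, X} = { {}, {ω₁,ω₃}, {ω₂,ω₃,ω₄}, X }.
Iteration 1 adds 2:
  {ω₁}  = X∖{ω₂,ω₃,ω₄}
  {ω₂,ω₄}  = X∖{ω₁,ω₃}
  (now 6)
Iteration 2. New:
  {ω₁,ω₂,ω₄}  = {ω₂,ω₄} ∪ {ω₁}
  (now 7)
Iteration 3 adds 1:
  {ω₃}  = X∖{ω₁,ω₂,ω₄}
  (now 8)
Iteration 4: closed — nothing new.

σ(𝒞) = { {}, {ω₁}, {ω₃}, {ω₁,ω₃}, {ω₂,ω₄}, {ω₁,ω₂,ω₄}, {ω₂,ω₃,ω₄}, X }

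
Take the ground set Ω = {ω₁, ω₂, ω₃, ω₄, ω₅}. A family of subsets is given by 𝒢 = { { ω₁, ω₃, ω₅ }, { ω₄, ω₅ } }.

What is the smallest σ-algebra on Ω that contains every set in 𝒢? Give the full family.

Take S₀ = 𝒢 ∪ {∅, Ω} = { {  }, { ω₄, ω₅ }, { ω₁, ω₃, ω₅ }, Ω }.
Pass 1 adds 3:
  { ω₂, ω₄ }  = ᶜ of { ω₁, ω₃, ω₅ }
  { ω₁, ω₂, ω₃ }  = ᶜ of { ω₄, ω₅ }
  { ω₁, ω₃, ω₄, ω₅ }  = { ω₁, ω₃, ω₅ } ∪ { ω₄, ω₅ }
  — 7 sets.
Pass 2. New:
  { ω₂ }  = ᶜ of { ω₁, ω₃, ω₄, ω₅ }
  { ω₂, ω₄, ω₅ }  = { ω₄, ω₅ } ∪ { ω₂, ω₄ }
  { ω₁, ω₂, ω₃, ω₄ }  = { ω₁, ω₂, ω₃ } ∪ { ω₂, ω₄ }
  { ω₁, ω₂, ω₃, ω₅ }  = { ω₁, ω₂, ω₃ } ∪ { ω₁, ω₃, ω₅ }
  — 11 sets.
Pass 3 (3 new):
  { ω₄ }  = ᶜ of { ω₁, ω₂, ω₃, ω₅ }
  { ω₅ }  = ᶜ of { ω₁, ω₂, ω₃, ω₄ }
  { ω₁, ω₃ }  = ᶜ of { ω₂, ω₄, ω₅ }
  — 14 sets.
Pass 4: 2 new —
  { ω₂, ω₅ }  = { ω₂ } ∪ { ω₅ }
  { ω₁, ω₃, ω₄ }  = { ω₁, ω₃ } ∪ { ω₄ }
  — 16 sets.
After Pass 5 the family is unchanged; done.

Therefore σ(𝒢) = { {  }, { ω₂ }, { ω₄ }, { ω₅ }, { ω₁, ω₃ }, { ω₂, ω₄ }, { ω₂, ω₅ }, { ω₄, ω₅ }, { ω₁, ω₂, ω₃ }, { ω₁, ω₃, ω₄ }, { ω₁, ω₃, ω₅ }, { ω₂, ω₄, ω₅ }, { ω₁, ω₂, ω₃, ω₄ }, { ω₁, ω₂, ω₃, ω₅ }, { ω₁, ω₃, ω₄, ω₅ }, Ω } (|σ(𝒢)| = 16).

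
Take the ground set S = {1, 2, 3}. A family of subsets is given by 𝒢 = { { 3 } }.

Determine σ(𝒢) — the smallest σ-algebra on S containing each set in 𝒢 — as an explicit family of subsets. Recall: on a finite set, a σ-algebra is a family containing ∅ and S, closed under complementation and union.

σ(𝒢) (4 sets): { {  }, { 3 }, { 1, 2 }, S }

Working:
Take S₀ = 𝒢 ∪ {∅, S} = { {  }, { 3 }, S }.
Pass 1. New:
  { 1, 2 }  = complement { 3 }
  [4 total]
Pass 2: closed — nothing new.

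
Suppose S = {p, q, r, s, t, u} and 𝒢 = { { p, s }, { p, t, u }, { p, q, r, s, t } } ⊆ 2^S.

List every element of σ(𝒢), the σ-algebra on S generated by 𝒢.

σ(𝒢) = { {}, { p }, { s }, { t }, { u }, { p, s }, { p, t }, { p, u }, { q, r }, { s, t }, { s, u }, { t, u }, { p, q, r }, { p, s, t }, { p, s, u }, { p, t, u }, { q, r, s }, { q, r, t }, { q, r, u }, { s, t, u }, { p, q, r, s }, { p, q, r, t }, { p, q, r, u }, { p, s, t, u }, { q, r, s, t }, { q, r, s, u }, { q, r, t, u }, { p, q, r, s, t }, { p, q, r, s, u }, { p, q, r, t, u }, { q, r, s, t, u }, S }

Trace:
Initial family (5 sets): { {}, { p, s }, { p, t, u }, { p, q, r, s, t }, S }.
Pass 1: 4 new —
  { u }  = ᶜ of { p, q, r, s, t }
  { q, r, s }  = ᶜ of { p, t, u }
  { p, s, t, u }  = { p, s } ∪ { p, t, u }
  { q, r, t, u }  = ᶜ of { p, s }
  [9 total]
Pass 2 adds 6:
  { q, r }  = ᶜ of { p, s, t, u }
  { p, s, u }  = { u } ∪ { p, s }
  { p, q, r, s }  = { q, r, s } ∪ { p, s }
  { q, r, s, u }  = { q, r, s } ∪ { u }
  { p, q, r, t, u }  = { p, t, u } ∪ { q, r, t, u }
  { q, r, s, t, u }  = { q, r, s } ∪ { q, r, t, u }
  [15 total]
Pass 3. New:
  { p }  = ᶜ of { q, r, s, t, u }
  { s }  = ᶜ of { p, q, r, t, u }
  { p, t }  = ᶜ of { q, r, s, u }
  { t, u }  = ᶜ of { p, q, r, s }
  { q, r, t }  = ᶜ of { p, s, u }
  { q, r, u }  = { q, r } ∪ { u }
  { p, q, r, s, u }  = { p, s } ∪ { q, r, s, u }
  [22 total]
Pass 4: +9 →
  { t }  = ᶜ of { p, q, r, s, u }
  { p, u }  = { u } ∪ { p }
  { s, u }  = { u } ∪ { s }
  { p, q, r }  = { q, r } ∪ { p }
  { p, s, t }  = ᶜ of { q, r, u }
  { s, t, u }  = { t, u } ∪ { s }
  { p, q, r, t }  = { p, t } ∪ { q, r, t }
  { p, q, r, u }  = { q, r, u } ∪ { p }
  { q, r, s, t }  = { q, r, s } ∪ { q, r, t }
  [31 total]
Pass 5 adds 1:
  { s, t }  = ᶜ of { p, q, r, u }
  [32 total]
After Pass 6 the family is unchanged; done.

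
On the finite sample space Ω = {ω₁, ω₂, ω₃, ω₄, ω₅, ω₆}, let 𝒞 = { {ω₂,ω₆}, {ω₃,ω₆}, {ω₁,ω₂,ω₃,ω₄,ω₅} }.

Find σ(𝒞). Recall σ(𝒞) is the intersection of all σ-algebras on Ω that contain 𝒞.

Initial family (5 sets): { ∅, {ω₂,ω₆}, {ω₃,ω₆}, {ω₁,ω₂,ω₃,ω₄,ω₅}, Ω }.
Iteration 1 (4 new):
  {ω₆}  = Ω∖{ω₁,ω₂,ω₃,ω₄,ω₅}
  {ω₂,ω₃,ω₆}  = {ω₃,ω₆} ∪ {ω₂,ω₆}
  {ω₁,ω₂,ω₄,ω₅}  = Ω∖{ω₃,ω₆}
  {ω₁,ω₃,ω₄,ω₅}  = Ω∖{ω₂,ω₆}
  |family| = 9
Iteration 2: +3 →
  {ω₁,ω₄,ω₅}  = Ω∖{ω₂,ω₃,ω₆}
  {ω₁,ω₂,ω₄,ω₅,ω₆}  = {ω₂,ω₆} ∪ {ω₁,ω₂,ω₄,ω₅}
  {ω₁,ω₃,ω₄,ω₅,ω₆}  = {ω₆} ∪ {ω₁,ω₃,ω₄,ω₅}
  |family| = 12
Iteration 3: 3 new —
  {ω₂}  = Ω∖{ω₁,ω₃,ω₄,ω₅,ω₆}
  {ω₃}  = Ω∖{ω₁,ω₂,ω₄,ω₅,ω₆}
  {ω₁,ω₄,ω₅,ω₆}  = {ω₁,ω₄,ω₅} ∪ {ω₆}
  |family| = 15
Iteration 4 (1 new):
  {ω₂,ω₃}  = Ω∖{ω₁,ω₄,ω₅,ω₆}
  |family| = 16
Iteration 5: no new sets; the family is a σ-algebra.

Therefore σ(𝒞) = { ∅, {ω₂}, {ω₃}, {ω₆}, {ω₂,ω₃}, {ω₂,ω₆}, {ω₃,ω₆}, {ω₁,ω₄,ω₅}, {ω₂,ω₃,ω₆}, {ω₁,ω₂,ω₄,ω₅}, {ω₁,ω₃,ω₄,ω₅}, {ω₁,ω₄,ω₅,ω₆}, {ω₁,ω₂,ω₃,ω₄,ω₅}, {ω₁,ω₂,ω₄,ω₅,ω₆}, {ω₁,ω₃,ω₄,ω₅,ω₆}, Ω } (|σ(𝒞)| = 16).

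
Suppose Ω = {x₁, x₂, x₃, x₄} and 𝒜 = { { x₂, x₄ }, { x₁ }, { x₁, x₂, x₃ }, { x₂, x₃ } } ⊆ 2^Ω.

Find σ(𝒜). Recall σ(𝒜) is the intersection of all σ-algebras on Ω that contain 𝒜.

Start: 𝒜 ∪ {∅, Ω} = { ∅, { x₁ }, { x₂, x₃ }, { x₂, x₄ }, { x₁, x₂, x₃ }, Ω }.
Step 1: +5 →
  { x₄ }  = ᶜ of { x₁, x₂, x₃ }
  { x₁, x₃ }  = ᶜ of { x₂, x₄ }
  { x₁, x₄ }  = ᶜ of { x₂, x₃ }
  { x₁, x₂, x₄ }  = { x₂, x₄ } ∪ { x₁ }
  { x₂, x₃, x₄ }  = ᶜ of { x₁ }
Step 2 adds 2:
  { x₃ }  = ᶜ of { x₁, x₂, x₄ }
  { x₁, x₃, x₄ }  = { x₁, x₄ } ∪ { x₁, x₃ }
Step 3 adds 2:
  { x₂ }  = ᶜ of { x₁, x₃, x₄ }
  { x₃, x₄ }  = { x₃ } ∪ { x₄ }
Step 4 adds 1:
  { x₁, x₂ }  = ᶜ of { x₃, x₄ }
Step 5 adds nothing — fixpoint reached.

Therefore σ(𝒜) = { ∅, { x₁ }, { x₂ }, { x₃ }, { x₄ }, { x₁, x₂ }, { x₁, x₃ }, { x₁, x₄ }, { x₂, x₃ }, { x₂, x₄ }, { x₃, x₄ }, { x₁, x₂, x₃ }, { x₁, x₂, x₄ }, { x₁, x₃, x₄ }, { x₂, x₃, x₄ }, Ω } (|σ(𝒜)| = 16).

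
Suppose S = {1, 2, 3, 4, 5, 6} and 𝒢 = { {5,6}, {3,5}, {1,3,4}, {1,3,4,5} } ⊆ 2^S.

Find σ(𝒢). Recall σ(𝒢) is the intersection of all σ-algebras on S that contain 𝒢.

σ(𝒢) (32 sets): { ∅, {2}, {3}, {5}, {6}, {1,4}, {2,3}, {2,5}, {2,6}, {3,5}, {3,6}, {5,6}, {1,2,4}, {1,3,4}, {1,4,5}, {1,4,6}, {2,3,5}, {2,3,6}, {2,5,6}, {3,5,6}, {1,2,3,4}, {1,2,4,5}, {1,2,4,6}, {1,3,4,5}, {1,3,4,6}, {1,4,5,6}, {2,3,5,6}, {1,2,3,4,5}, {1,2,3,4,6}, {1,2,4,5,6}, {1,3,4,5,6}, S }

Check:
Seed the family with 𝒢 together with ∅ and S: { ∅, {3,5}, {5,6}, {1,3,4}, {1,3,4,5}, S }.
Round 1: 6 new —
  {2,6}  = S∖{1,3,4,5}
  {2,5,6}  = S∖{1,3,4}
  {3,5,6}  = {5,6} ∪ {3,5}
  {1,2,3,4}  = S∖{5,6}
  {1,2,4,6}  = S∖{3,5}
  {1,3,4,5,6}  = {1,3,4} ∪ {5,6}
  |family| = 12
Round 2: 6 new —
  {2}  = S∖{1,3,4,5,6}
  {1,2,4}  = S∖{3,5,6}
  {2,3,5,6}  = {2,6} ∪ {3,5,6}
  {1,2,3,4,5}  = {1,3,4,5} ∪ {1,2,3,4}
  {1,2,3,4,6}  = {1,2,4,6} ∪ {1,3,4}
  {1,2,4,5,6}  = {1,2,4,6} ∪ {5,6}
  |family| = 18
Round 3 adds 5:
  {3}  = S∖{1,2,4,5,6}
  {5}  = S∖{1,2,3,4,6}
  {6}  = S∖{1,2,3,4,5}
  {1,4}  = S∖{2,3,5,6}
  {2,3,5}  = {3,5} ∪ {2}
  |family| = 23
Round 4 (9 new):
  {2,3}  = {2} ∪ {3}
  {2,5}  = {2} ∪ {5}
  {3,6}  = {6} ∪ {3}
  {1,4,5}  = {5} ∪ {1,4}
  {1,4,6}  = S∖{2,3,5}
  {2,3,6}  = {2,6} ∪ {3}
  {1,2,4,5}  = {1,2,4} ∪ {5}
  {1,3,4,6}  = {6} ∪ {1,3,4}
  {1,4,5,6}  = {5,6} ∪ {1,4}
  |family| = 32
Round 5: no new sets; the family is a σ-algebra.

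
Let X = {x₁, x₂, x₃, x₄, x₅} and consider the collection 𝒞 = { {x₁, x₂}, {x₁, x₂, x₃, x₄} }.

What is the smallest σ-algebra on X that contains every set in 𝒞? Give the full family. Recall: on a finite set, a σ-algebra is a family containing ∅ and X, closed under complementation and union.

Begin from { ∅, {x₁, x₂}, {x₁, x₂, x₃, x₄}, X } (that is, 𝒞 plus ∅ and X).
Step 1. New:
  {x₅}  = {x₁, x₂, x₃, x₄}ᶜ
  {x₃, x₄, x₅}  = {x₁, x₂}ᶜ
  (now 6)
Step 2: +1 →
  {x₁, x₂, x₅}  = {x₁, x₂} ∪ {x₅}
  (now 7)
Step 3. New:
  {x₃, x₄}  = {x₁, x₂, x₅}ᶜ
  (now 8)
Step 4: stable.

Hence σ(𝒞) has 8 members: { ∅, {x₅}, {x₁, x₂}, {x₃, x₄}, {x₁, x₂, x₅}, {x₃, x₄, x₅}, {x₁, x₂, x₃, x₄}, X }.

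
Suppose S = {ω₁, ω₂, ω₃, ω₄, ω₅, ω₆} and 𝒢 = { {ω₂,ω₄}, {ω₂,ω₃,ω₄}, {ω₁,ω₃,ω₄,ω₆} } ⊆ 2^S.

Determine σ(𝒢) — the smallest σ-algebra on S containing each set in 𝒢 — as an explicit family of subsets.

σ(𝒢) = { ∅, {ω₂}, {ω₃}, {ω₄}, {ω₅}, {ω₁,ω₆}, {ω₂,ω₃}, {ω₂,ω₄}, {ω₂,ω₅}, {ω₃,ω₄}, {ω₃,ω₅}, {ω₄,ω₅}, {ω₁,ω₂,ω₆}, {ω₁,ω₃,ω₆}, {ω₁,ω₄,ω₆}, {ω₁,ω₅,ω₆}, {ω₂,ω₃,ω₄}, {ω₂,ω₃,ω₅}, {ω₂,ω₄,ω₅}, {ω₃,ω₄,ω₅}, {ω₁,ω₂,ω₃,ω₆}, {ω₁,ω₂,ω₄,ω₆}, {ω₁,ω₂,ω₅,ω₆}, {ω₁,ω₃,ω₄,ω₆}, {ω₁,ω₃,ω₅,ω₆}, {ω₁,ω₄,ω₅,ω₆}, {ω₂,ω₃,ω₄,ω₅}, {ω₁,ω₂,ω₃,ω₄,ω₆}, {ω₁,ω₂,ω₃,ω₅,ω₆}, {ω₁,ω₂,ω₄,ω₅,ω₆}, {ω₁,ω₃,ω₄,ω₅,ω₆}, S }

Trace:
Begin from { ∅, {ω₂,ω₄}, {ω₂,ω₃,ω₄}, {ω₁,ω₃,ω₄,ω₆}, S } (that is, 𝒢 plus ∅ and S).
Pass 1 adds 4:
  {ω₂,ω₅}  = {ω₁,ω₃,ω₄,ω₆}ᶜ
  {ω₁,ω₅,ω₆}  = {ω₂,ω₃,ω₄}ᶜ
  {ω₁,ω₃,ω₅,ω₆}  = {ω₂,ω₄}ᶜ
  {ω₁,ω₂,ω₃,ω₄,ω₆}  = {ω₂,ω₃,ω₄} ∪ {ω₁,ω₃,ω₄,ω₆}
  |family| = 9
Pass 2 adds 7:
  {ω₅}  = {ω₁,ω₂,ω₃,ω₄,ω₆}ᶜ
  {ω₂,ω₄,ω₅}  = {ω₂,ω₅} ∪ {ω₂,ω₄}
  {ω₁,ω₂,ω₅,ω₆}  = {ω₂,ω₅} ∪ {ω₁,ω₅,ω₆}
  {ω₂,ω₃,ω₄,ω₅}  = {ω₂,ω₅} ∪ {ω₂,ω₃,ω₄}
  {ω₁,ω₂,ω₃,ω₅,ω₆}  = {ω₁,ω₃,ω₅,ω₆} ∪ {ω₂,ω₅}
  {ω₁,ω₂,ω₄,ω₅,ω₆}  = {ω₁,ω₅,ω₆} ∪ {ω₂,ω₄}
  {ω₁,ω₃,ω₄,ω₅,ω₆}  = {ω₁,ω₃,ω₅,ω₆} ∪ {ω₁,ω₃,ω₄,ω₆}
  |family| = 16
Pass 3: 6 new —
  {ω₂}  = {ω₁,ω₃,ω₄,ω₅,ω₆}ᶜ
  {ω₃}  = {ω₁,ω₂,ω₄,ω₅,ω₆}ᶜ
  {ω₄}  = {ω₁,ω₂,ω₃,ω₅,ω₆}ᶜ
  {ω₁,ω₆}  = {ω₂,ω₃,ω₄,ω₅}ᶜ
  {ω₃,ω₄}  = {ω₁,ω₂,ω₅,ω₆}ᶜ
  {ω₁,ω₃,ω₆}  = {ω₂,ω₄,ω₅}ᶜ
  |family| = 22
Pass 4 adds 10:
  {ω₂,ω₃}  = {ω₂} ∪ {ω₃}
  {ω₃,ω₅}  = {ω₅} ∪ {ω₃}
  {ω₄,ω₅}  = {ω₅} ∪ {ω₄}
  {ω₁,ω₂,ω₆}  = {ω₁,ω₆} ∪ {ω₂}
  {ω₁,ω₄,ω₆}  = {ω₁,ω₆} ∪ {ω₄}
  {ω₂,ω₃,ω₅}  = {ω₂,ω₅} ∪ {ω₃}
  {ω₃,ω₄,ω₅}  = {ω₃,ω₄} ∪ {ω₅}
  {ω₁,ω₂,ω₃,ω₆}  = {ω₁,ω₃,ω₆} ∪ {ω₂}
  {ω₁,ω₂,ω₄,ω₆}  = {ω₁,ω₆} ∪ {ω₂,ω₄}
  {ω₁,ω₄,ω₅,ω₆}  = {ω₁,ω₅,ω₆} ∪ {ω₄}
  |family| = 32
Pass 5: already closed under ᶜ and ∪.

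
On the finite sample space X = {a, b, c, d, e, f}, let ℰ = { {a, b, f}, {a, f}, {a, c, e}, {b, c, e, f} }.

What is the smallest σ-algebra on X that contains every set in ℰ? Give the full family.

Take S₀ = ℰ ∪ {∅, X} = { {}, {a, f}, {a, b, f}, {a, c, e}, {b, c, e, f}, X }.
Round 1 adds 6:
  {a, d}  = X∖{b, c, e, f}
  {b, d, f}  = X∖{a, c, e}
  {c, d, e}  = X∖{a, b, f}
  {a, c, e, f}  = {a, f} ∪ {a, c, e}
  {b, c, d, e}  = X∖{a, f}
  {a, b, c, e, f}  = {a, f} ∪ {b, c, e, f}
  — 12 sets.
Round 2 adds 8:
  {d}  = X∖{a, b, c, e, f}
  {b, d}  = X∖{a, c, e, f}
  {a, d, f}  = {a, f} ∪ {a, d}
  {a, b, d, f}  = {b, d, f} ∪ {a, f}
  {a, c, d, e}  = {c, d, e} ∪ {a, c, e}
  {a, b, c, d, e}  = {a, c, e} ∪ {b, c, d, e}
  {a, c, d, e, f}  = {a, c, e, f} ∪ {c, d, e}
  {b, c, d, e, f}  = {b, d, f} ∪ {c, d, e}
  — 20 sets.
Round 3. New:
  {a}  = X∖{b, c, d, e, f}
  {b}  = X∖{a, c, d, e, f}
  {f}  = X∖{a, b, c, d, e}
  {b, f}  = X∖{a, c, d, e}
  {c, e}  = X∖{a, b, d, f}
  {a, b, d}  = {a, d} ∪ {b, d}
  {b, c, e}  = X∖{a, d, f}
  — 27 sets.
Round 4 (5 new):
  {a, b}  = {a} ∪ {b}
  {d, f}  = {f} ∪ {d}
  {c, e, f}  = X∖{a, b, d}
  {a, b, c, e}  = {a} ∪ {b, c, e}
  {c, d, e, f}  = {c, d, e} ∪ {f}
  — 32 sets.
Round 5: already closed under ᶜ and ∪.

|σ(ℰ)| = 32.  σ(ℰ) = { {}, {a}, {b}, {d}, {f}, {a, b}, {a, d}, {a, f}, {b, d}, {b, f}, {c, e}, {d, f}, {a, b, d}, {a, b, f}, {a, c, e}, {a, d, f}, {b, c, e}, {b, d, f}, {c, d, e}, {c, e, f}, {a, b, c, e}, {a, b, d, f}, {a, c, d, e}, {a, c, e, f}, {b, c, d, e}, {b, c, e, f}, {c, d, e, f}, {a, b, c, d, e}, {a, b, c, e, f}, {a, c, d, e, f}, {b, c, d, e, f}, X }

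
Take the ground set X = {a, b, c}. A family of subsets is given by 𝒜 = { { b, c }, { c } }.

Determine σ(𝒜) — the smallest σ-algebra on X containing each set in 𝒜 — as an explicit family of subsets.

Seed the family with 𝒜 together with ∅ and X: { {  }, { c }, { b, c }, X }.
Pass 1 adds 2:
  { a }  = { b, c }ᶜ
  { a, b }  = { c }ᶜ
Pass 2. New:
  { a, c }  = { c } ∪ { a }
Pass 3: +1 →
  { b }  = { a, c }ᶜ
Pass 4: no new sets; the family is a σ-algebra.

Hence σ(𝒜) has 8 members: { {  }, { a }, { b }, { c }, { a, b }, { a, c }, { b, c }, X }.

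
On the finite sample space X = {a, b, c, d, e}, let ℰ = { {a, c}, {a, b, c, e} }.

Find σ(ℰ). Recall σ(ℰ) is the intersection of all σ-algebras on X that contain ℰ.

Take S₀ = ℰ ∪ {∅, X} = { {}, {a, c}, {a, b, c, e}, X }.
Round 1 (2 new):
  {d}  = {a, b, c, e}ᶜ
  {b, d, e}  = {a, c}ᶜ
  (now 6)
Round 2: +1 →
  {a, c, d}  = {a, c} ∪ {d}
  (now 7)
Round 3. New:
  {b, e}  = {a, c, d}ᶜ
  (now 8)
Round 4: stable.

σ(ℰ) = { {}, {d}, {a, c}, {b, e}, {a, c, d}, {b, d, e}, {a, b, c, e}, X }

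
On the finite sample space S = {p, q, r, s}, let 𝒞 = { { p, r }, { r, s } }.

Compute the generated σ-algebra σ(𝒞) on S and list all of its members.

σ(𝒞) (16 sets): { ∅, { p }, { q }, { r }, { s }, { p, q }, { p, r }, { p, s }, { q, r }, { q, s }, { r, s }, { p, q, r }, { p, q, s }, { p, r, s }, { q, r, s }, S }

Derivation:
Take S₀ = 𝒞 ∪ {∅, S} = { ∅, { p, r }, { r, s }, S }.
Iteration 1: 3 new —
  { p, q }  = complement { r, s }
  { q, s }  = complement { p, r }
  { p, r, s }  = { p, r } ∪ { r, s }
  (now 7)
Iteration 2 adds 4:
  { q }  = complement { p, r, s }
  { p, q, r }  = { p, q } ∪ { p, r }
  { p, q, s }  = { p, q } ∪ { q, s }
  { q, r, s }  = { r, s } ∪ { q, s }
  (now 11)
Iteration 3 (3 new):
  { p }  = complement { q, r, s }
  { r }  = complement { p, q, s }
  { s }  = complement { p, q, r }
  (now 14)
Iteration 4: +2 →
  { p, s }  = { s } ∪ { p }
  { q, r }  = { r } ∪ { q }
  (now 16)
Iteration 5: stable.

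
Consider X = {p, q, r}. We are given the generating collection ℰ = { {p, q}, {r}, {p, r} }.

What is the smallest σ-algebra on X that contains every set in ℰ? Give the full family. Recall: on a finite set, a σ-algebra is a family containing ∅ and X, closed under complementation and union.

σ(ℰ) = { {}, {p}, {q}, {r}, {p, q}, {p, r}, {q, r}, X }

Derivation:
Take S₀ = ℰ ∪ {∅, X} = { {}, {r}, {p, q}, {p, r}, X }.
Round 1 (1 new):
  {q}  = X∖{p, r}
  [6 total]
Round 2 adds 1:
  {q, r}  = {r} ∪ {q}
  [7 total]
Round 3: +1 →
  {p}  = X∖{q, r}
  [8 total]
Round 4: already closed under ᶜ and ∪.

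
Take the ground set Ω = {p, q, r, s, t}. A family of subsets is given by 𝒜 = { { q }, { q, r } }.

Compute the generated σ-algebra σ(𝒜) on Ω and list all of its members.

σ(𝒜) = { {}, { q }, { r }, { q, r }, { p, s, t }, { p, q, s, t }, { p, r, s, t }, Ω }

Trace:
Seed the family with 𝒜 together with ∅ and Ω: { {}, { q }, { q, r }, Ω }.
Pass 1 adds 2:
  { p, s, t }  = ᶜ of { q, r }
  { p, r, s, t }  = ᶜ of { q }
  — 6 sets.
Pass 2 adds 1:
  { p, q, s, t }  = { p, s, t } ∪ { q }
  — 7 sets.
Pass 3 adds 1:
  { r }  = ᶜ of { p, q, s, t }
  — 8 sets.
Pass 4: closed — nothing new.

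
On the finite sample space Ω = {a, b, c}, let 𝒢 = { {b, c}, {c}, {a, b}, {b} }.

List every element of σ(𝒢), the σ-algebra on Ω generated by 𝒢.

σ(𝒢) (8 sets): { {}, {a}, {b}, {c}, {a, b}, {a, c}, {b, c}, Ω }

Derivation:
Initial family (6 sets): { {}, {b}, {c}, {a, b}, {b, c}, Ω }.
Round 1. New:
  {a}  = Ω∖{b, c}
  {a, c}  = Ω∖{b}
  [8 total]
Round 2: no new sets; the family is a σ-algebra.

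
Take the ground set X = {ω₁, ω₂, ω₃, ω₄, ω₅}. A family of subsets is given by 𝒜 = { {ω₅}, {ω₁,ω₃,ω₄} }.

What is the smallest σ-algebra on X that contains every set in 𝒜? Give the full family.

Seed the family with 𝒜 together with ∅ and X: { ∅, {ω₅}, {ω₁,ω₃,ω₄}, X }.
Iteration 1 adds 3:
  {ω₂,ω₅}  = X∖{ω₁,ω₃,ω₄}
  {ω₁,ω₂,ω₃,ω₄}  = X∖{ω₅}
  {ω₁,ω₃,ω₄,ω₅}  = {ω₁,ω₃,ω₄} ∪ {ω₅}
Iteration 2: +1 →
  {ω₂}  = X∖{ω₁,ω₃,ω₄,ω₅}
Iteration 3: already closed under ᶜ and ∪.

Hence σ(𝒜) has 8 members: { ∅, {ω₂}, {ω₅}, {ω₂,ω₅}, {ω₁,ω₃,ω₄}, {ω₁,ω₂,ω₃,ω₄}, {ω₁,ω₃,ω₄,ω₅}, X }.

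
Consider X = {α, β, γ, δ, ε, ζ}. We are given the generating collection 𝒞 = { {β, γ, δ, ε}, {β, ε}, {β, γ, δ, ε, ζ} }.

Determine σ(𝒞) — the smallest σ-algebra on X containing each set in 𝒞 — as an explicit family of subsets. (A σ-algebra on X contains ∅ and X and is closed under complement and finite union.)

Take S₀ = 𝒞 ∪ {∅, X} = { ∅, {β, ε}, {β, γ, δ, ε}, {β, γ, δ, ε, ζ}, X }.
Step 1 adds 3:
  {α}  = X∖{β, γ, δ, ε, ζ}
  {α, ζ}  = X∖{β, γ, δ, ε}
  {α, γ, δ, ζ}  = X∖{β, ε}
Step 2 (3 new):
  {α, β, ε}  = {β, ε} ∪ {α}
  {α, β, ε, ζ}  = {β, ε} ∪ {α, ζ}
  {α, β, γ, δ, ε}  = {β, γ, δ, ε} ∪ {α}
Step 3: +3 →
  {ζ}  = X∖{α, β, γ, δ, ε}
  {γ, δ}  = X∖{α, β, ε, ζ}
  {γ, δ, ζ}  = X∖{α, β, ε}
Step 4. New:
  {α, γ, δ}  = {γ, δ} ∪ {α}
  {β, ε, ζ}  = {β, ε} ∪ {ζ}
After Step 5 the family is unchanged; done.

|σ(𝒞)| = 16.  σ(𝒞) = { ∅, {α}, {ζ}, {α, ζ}, {β, ε}, {γ, δ}, {α, β, ε}, {α, γ, δ}, {β, ε, ζ}, {γ, δ, ζ}, {α, β, ε, ζ}, {α, γ, δ, ζ}, {β, γ, δ, ε}, {α, β, γ, δ, ε}, {β, γ, δ, ε, ζ}, X }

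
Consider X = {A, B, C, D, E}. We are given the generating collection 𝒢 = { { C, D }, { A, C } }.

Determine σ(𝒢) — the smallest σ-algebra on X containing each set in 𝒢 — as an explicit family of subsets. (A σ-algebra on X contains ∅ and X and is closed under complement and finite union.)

Take S₀ = 𝒢 ∪ {∅, X} = { {  }, { A, C }, { C, D }, X }.
Step 1. New:
  { A, B, E }  = { C, D }ᶜ
  { A, C, D }  = { A, C } ∪ { C, D }
  { B, D, E }  = { A, C }ᶜ
  (now 7)
Step 2: 4 new —
  { B, E }  = { A, C, D }ᶜ
  { A, B, C, E }  = { A, B, E } ∪ { A, C }
  { A, B, D, E }  = { A, B, E } ∪ { B, D, E }
  { B, C, D, E }  = { C, D } ∪ { B, D, E }
  (now 11)
Step 3 adds 3:
  { A }  = { B, C, D, E }ᶜ
  { C }  = { A, B, D, E }ᶜ
  { D }  = { A, B, C, E }ᶜ
  (now 14)
Step 4: 2 new —
  { A, D }  = { D } ∪ { A }
  { B, C, E }  = { C } ∪ { B, E }
  (now 16)
After Step 5 the family is unchanged; done.

Therefore σ(𝒢) = { {  }, { A }, { C }, { D }, { A, C }, { A, D }, { B, E }, { C, D }, { A, B, E }, { A, C, D }, { B, C, E }, { B, D, E }, { A, B, C, E }, { A, B, D, E }, { B, C, D, E }, X } (|σ(𝒢)| = 16).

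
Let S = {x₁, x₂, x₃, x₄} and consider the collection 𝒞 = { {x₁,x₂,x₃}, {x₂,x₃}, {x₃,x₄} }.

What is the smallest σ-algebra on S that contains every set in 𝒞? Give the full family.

Take S₀ = 𝒞 ∪ {∅, S} = { {}, {x₂,x₃}, {x₃,x₄}, {x₁,x₂,x₃}, S }.
Step 1. New:
  {x₄}  = complement {x₁,x₂,x₃}
  {x₁,x₂}  = complement {x₃,x₄}
  {x₁,x₄}  = complement {x₂,x₃}
  {x₂,x₃,x₄}  = {x₃,x₄} ∪ {x₂,x₃}
  (now 9)
Step 2: 3 new —
  {x₁}  = complement {x₂,x₃,x₄}
  {x₁,x₂,x₄}  = {x₁,x₂} ∪ {x₁,x₄}
  {x₁,x₃,x₄}  = {x₃,x₄} ∪ {x₁,x₄}
  (now 12)
Step 3: +2 →
  {x₂}  = complement {x₁,x₃,x₄}
  {x₃}  = complement {x₁,x₂,x₄}
  (now 14)
Step 4: 2 new —
  {x₁,x₃}  = {x₃} ∪ {x₁}
  {x₂,x₄}  = {x₄} ∪ {x₂}
  (now 16)
Step 5: closed — nothing new.

Therefore σ(𝒞) = { {}, {x₁}, {x₂}, {x₃}, {x₄}, {x₁,x₂}, {x₁,x₃}, {x₁,x₄}, {x₂,x₃}, {x₂,x₄}, {x₃,x₄}, {x₁,x₂,x₃}, {x₁,x₂,x₄}, {x₁,x₃,x₄}, {x₂,x₃,x₄}, S } (|σ(𝒞)| = 16).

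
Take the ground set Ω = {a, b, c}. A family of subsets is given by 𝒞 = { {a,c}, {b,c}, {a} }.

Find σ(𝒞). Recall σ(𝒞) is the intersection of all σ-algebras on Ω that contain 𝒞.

Seed the family with 𝒞 together with ∅ and Ω: { ∅, {a}, {a,c}, {b,c}, Ω }.
Round 1: 1 new —
  {b}  = ᶜ of {a,c}
  [6 total]
Round 2 adds 1:
  {a,b}  = {b} ∪ {a}
  [7 total]
Round 3. New:
  {c}  = ᶜ of {a,b}
  [8 total]
Round 4: already closed under ᶜ and ∪.

Therefore σ(𝒞) = { ∅, {a}, {b}, {c}, {a,b}, {a,c}, {b,c}, Ω } (|σ(𝒞)| = 8).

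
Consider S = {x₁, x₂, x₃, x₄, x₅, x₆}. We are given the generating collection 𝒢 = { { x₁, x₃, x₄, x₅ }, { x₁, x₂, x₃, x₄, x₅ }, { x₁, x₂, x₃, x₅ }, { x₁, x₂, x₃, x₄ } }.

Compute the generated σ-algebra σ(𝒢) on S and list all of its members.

Initial family (6 sets): { {  }, { x₁, x₂, x₃, x₄ }, { x₁, x₂, x₃, x₅ }, { x₁, x₃, x₄, x₅ }, { x₁, x₂, x₃, x₄, x₅ }, S }.
Step 1: 4 new —
  { x₆ }  = ᶜ of { x₁, x₂, x₃, x₄, x₅ }
  { x₂, x₆ }  = ᶜ of { x₁, x₃, x₄, x₅ }
  { x₄, x₆ }  = ᶜ of { x₁, x₂, x₃, x₅ }
  { x₅, x₆ }  = ᶜ of { x₁, x₂, x₃, x₄ }
  |family| = 10
Step 2: +6 →
  { x₂, x₄, x₆ }  = { x₂, x₆ } ∪ { x₄, x₆ }
  { x₂, x₅, x₆ }  = { x₅, x₆ } ∪ { x₂, x₆ }
  { x₄, x₅, x₆ }  = { x₅, x₆ } ∪ { x₄, x₆ }
  { x₁, x₂, x₃, x₄, x₆ }  = { x₂, x₆ } ∪ { x₁, x₂, x₃, x₄ }
  { x₁, x₂, x₃, x₅, x₆ }  = { x₅, x₆ } ∪ { x₁, x₂, x₃, x₅ }
  { x₁, x₃, x₄, x₅, x₆ }  = { x₅, x₆ } ∪ { x₁, x₃, x₄, x₅ }
  |family| = 16
Step 3. New:
  { x₂ }  = ᶜ of { x₁, x₃, x₄, x₅, x₆ }
  { x₄ }  = ᶜ of { x₁, x₂, x₃, x₅, x₆ }
  { x₅ }  = ᶜ of { x₁, x₂, x₃, x₄, x₆ }
  { x₁, x₂, x₃ }  = ᶜ of { x₄, x₅, x₆ }
  { x₁, x₃, x₄ }  = ᶜ of { x₂, x₅, x₆ }
  { x₁, x₃, x₅ }  = ᶜ of { x₂, x₄, x₆ }
  { x₂, x₄, x₅, x₆ }  = { x₂, x₄, x₆ } ∪ { x₅, x₆ }
  |family| = 23
Step 4: 7 new —
  { x₁, x₃ }  = ᶜ of { x₂, x₄, x₅, x₆ }
  { x₂, x₄ }  = { x₂ } ∪ { x₄ }
  { x₂, x₅ }  = { x₂ } ∪ { x₅ }
  { x₄, x₅ }  = { x₅ } ∪ { x₄ }
  { x₁, x₂, x₃, x₆ }  = { x₁, x₂, x₃ } ∪ { x₂, x₆ }
  { x₁, x₃, x₄, x₆ }  = { x₆ } ∪ { x₁, x₃, x₄ }
  { x₁, x₃, x₅, x₆ }  = { x₅, x₆ } ∪ { x₁, x₃, x₅ }
  |family| = 30
Step 5 (2 new):
  { x₁, x₃, x₆ }  = { x₆ } ∪ { x₁, x₃ }
  { x₂, x₄, x₅ }  = { x₂, x₅ } ∪ { x₄, x₅ }
  |family| = 32
After Step 6 the family is unchanged; done.

Hence σ(𝒢) has 32 members: { {  }, { x₂ }, { x₄ }, { x₅ }, { x₆ }, { x₁, x₃ }, { x₂, x₄ }, { x₂, x₅ }, { x₂, x₆ }, { x₄, x₅ }, { x₄, x₆ }, { x₅, x₆ }, { x₁, x₂, x₃ }, { x₁, x₃, x₄ }, { x₁, x₃, x₅ }, { x₁, x₃, x₆ }, { x₂, x₄, x₅ }, { x₂, x₄, x₆ }, { x₂, x₅, x₆ }, { x₄, x₅, x₆ }, { x₁, x₂, x₃, x₄ }, { x₁, x₂, x₃, x₅ }, { x₁, x₂, x₃, x₆ }, { x₁, x₃, x₄, x₅ }, { x₁, x₃, x₄, x₆ }, { x₁, x₃, x₅, x₆ }, { x₂, x₄, x₅, x₆ }, { x₁, x₂, x₃, x₄, x₅ }, { x₁, x₂, x₃, x₄, x₆ }, { x₁, x₂, x₃, x₅, x₆ }, { x₁, x₃, x₄, x₅, x₆ }, S }.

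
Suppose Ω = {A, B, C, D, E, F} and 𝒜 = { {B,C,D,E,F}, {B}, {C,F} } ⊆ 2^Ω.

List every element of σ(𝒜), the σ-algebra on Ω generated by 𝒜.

Seed the family with 𝒜 together with ∅ and Ω: { ∅, {B}, {C,F}, {B,C,D,E,F}, Ω }.
Round 1. New:
  {A}  = complement {B,C,D,E,F}
  {B,C,F}  = {C,F} ∪ {B}
  {A,B,D,E}  = complement {C,F}
  {A,C,D,E,F}  = complement {B}
  [9 total]
Round 2. New:
  {A,B}  = {B} ∪ {A}
  {A,C,F}  = {C,F} ∪ {A}
  {A,D,E}  = complement {B,C,F}
  {A,B,C,F}  = {B,C,F} ∪ {A}
  [13 total]
Round 3: 3 new —
  {D,E}  = complement {A,B,C,F}
  {B,D,E}  = complement {A,C,F}
  {C,D,E,F}  = complement {A,B}
  [16 total]
Round 4: closed — nothing new.

|σ(𝒜)| = 16.  σ(𝒜) = { ∅, {A}, {B}, {A,B}, {C,F}, {D,E}, {A,C,F}, {A,D,E}, {B,C,F}, {B,D,E}, {A,B,C,F}, {A,B,D,E}, {C,D,E,F}, {A,C,D,E,F}, {B,C,D,E,F}, Ω }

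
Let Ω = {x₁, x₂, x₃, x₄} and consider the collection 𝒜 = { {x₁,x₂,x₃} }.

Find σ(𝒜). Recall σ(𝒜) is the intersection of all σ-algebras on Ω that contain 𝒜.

Answer: σ(𝒜) = { ∅, {x₄}, {x₁,x₂,x₃}, Ω }

Derivation:
Initial family (3 sets): { ∅, {x₁,x₂,x₃}, Ω }.
Iteration 1 adds 1:
  {x₄}  = ᶜ of {x₁,x₂,x₃}
  (now 4)
Iteration 2: no new sets; the family is a σ-algebra.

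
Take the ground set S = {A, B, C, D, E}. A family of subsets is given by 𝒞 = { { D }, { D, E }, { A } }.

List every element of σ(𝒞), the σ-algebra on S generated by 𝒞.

Initial family (5 sets): { {}, { A }, { D }, { D, E }, S }.
Pass 1: 5 new —
  { A, D }  = { D } ∪ { A }
  { A, B, C }  = ᶜ of { D, E }
  { A, D, E }  = { D, E } ∪ { A }
  { A, B, C, E }  = ᶜ of { D }
  { B, C, D, E }  = ᶜ of { A }
  |family| = 10
Pass 2 adds 3:
  { B, C }  = ᶜ of { A, D, E }
  { B, C, E }  = ᶜ of { A, D }
  { A, B, C, D }  = { A, B, C } ∪ { A, D }
  |family| = 13
Pass 3 adds 2:
  { E }  = ᶜ of { A, B, C, D }
  { B, C, D }  = { B, C } ∪ { D }
  |family| = 15
Pass 4 (1 new):
  { A, E }  = ᶜ of { B, C, D }
  |family| = 16
After Pass 5 the family is unchanged; done.

|σ(𝒞)| = 16.  σ(𝒞) = { {}, { A }, { D }, { E }, { A, D }, { A, E }, { B, C }, { D, E }, { A, B, C }, { A, D, E }, { B, C, D }, { B, C, E }, { A, B, C, D }, { A, B, C, E }, { B, C, D, E }, S }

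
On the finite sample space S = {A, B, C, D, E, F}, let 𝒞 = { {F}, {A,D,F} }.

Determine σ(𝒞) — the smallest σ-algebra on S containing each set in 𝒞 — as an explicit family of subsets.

Initial family (4 sets): { {}, {F}, {A,D,F}, S }.
Iteration 1 (2 new):
  {B,C,E}  = S∖{A,D,F}
  {A,B,C,D,E}  = S∖{F}
Iteration 2: +1 →
  {B,C,E,F}  = {B,C,E} ∪ {F}
Iteration 3: 1 new —
  {A,D}  = S∖{B,C,E,F}
Iteration 4: already closed under ᶜ and ∪.

σ(𝒞) = { {}, {F}, {A,D}, {A,D,F}, {B,C,E}, {B,C,E,F}, {A,B,C,D,E}, S }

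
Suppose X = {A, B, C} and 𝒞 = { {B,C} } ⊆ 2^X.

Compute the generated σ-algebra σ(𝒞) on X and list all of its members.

σ(𝒞) (4 sets): { {}, {A}, {B,C}, X }

Trace:
Begin from { {}, {B,C}, X } (that is, 𝒞 plus ∅ and X).
Step 1 (1 new):
  {A}  = ᶜ of {B,C}
  [4 total]
Step 2: no new sets; the family is a σ-algebra.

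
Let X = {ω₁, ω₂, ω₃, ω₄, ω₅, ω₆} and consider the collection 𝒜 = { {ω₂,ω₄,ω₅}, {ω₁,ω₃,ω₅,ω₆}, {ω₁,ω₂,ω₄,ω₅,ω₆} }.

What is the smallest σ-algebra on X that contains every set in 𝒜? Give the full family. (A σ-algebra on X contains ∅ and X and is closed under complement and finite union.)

|σ(𝒜)| = 16.  σ(𝒜) = { {}, {ω₃}, {ω₅}, {ω₁,ω₆}, {ω₂,ω₄}, {ω₃,ω₅}, {ω₁,ω₃,ω₆}, {ω₁,ω₅,ω₆}, {ω₂,ω₃,ω₄}, {ω₂,ω₄,ω₅}, {ω₁,ω₂,ω₄,ω₆}, {ω₁,ω₃,ω₅,ω₆}, {ω₂,ω₃,ω₄,ω₅}, {ω₁,ω₂,ω₃,ω₄,ω₆}, {ω₁,ω₂,ω₄,ω₅,ω₆}, X }

Check:
Seed the family with 𝒜 together with ∅ and X: { {}, {ω₂,ω₄,ω₅}, {ω₁,ω₃,ω₅,ω₆}, {ω₁,ω₂,ω₄,ω₅,ω₆}, X }.
Pass 1 adds 3:
  {ω₃}  = {ω₁,ω₂,ω₄,ω₅,ω₆}ᶜ
  {ω₂,ω₄}  = {ω₁,ω₃,ω₅,ω₆}ᶜ
  {ω₁,ω₃,ω₆}  = {ω₂,ω₄,ω₅}ᶜ
  [8 total]
Pass 2. New:
  {ω₂,ω₃,ω₄}  = {ω₃} ∪ {ω₂,ω₄}
  {ω₂,ω₃,ω₄,ω₅}  = {ω₃} ∪ {ω₂,ω₄,ω₅}
  {ω₁,ω₂,ω₃,ω₄,ω₆}  = {ω₂,ω₄} ∪ {ω₁,ω₃,ω₆}
  [11 total]
Pass 3. New:
  {ω₅}  = {ω₁,ω₂,ω₃,ω₄,ω₆}ᶜ
  {ω₁,ω₆}  = {ω₂,ω₃,ω₄,ω₅}ᶜ
  {ω₁,ω₅,ω₆}  = {ω₂,ω₃,ω₄}ᶜ
  [14 total]
Pass 4: 2 new —
  {ω₃,ω₅}  = {ω₃} ∪ {ω₅}
  {ω₁,ω₂,ω₄,ω₆}  = {ω₁,ω₆} ∪ {ω₂,ω₄}
  [16 total]
Pass 5: closed — nothing new.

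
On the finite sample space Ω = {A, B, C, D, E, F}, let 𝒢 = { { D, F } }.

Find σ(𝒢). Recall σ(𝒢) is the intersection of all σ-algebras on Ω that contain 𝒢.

|σ(𝒢)| = 4.  σ(𝒢) = { ∅, { D, F }, { A, B, C, E }, Ω }

Derivation:
Start: 𝒢 ∪ {∅, Ω} = { ∅, { D, F }, Ω }.
Round 1. New:
  { A, B, C, E }  = ᶜ of { D, F }
  |family| = 4
Round 2: closed — nothing new.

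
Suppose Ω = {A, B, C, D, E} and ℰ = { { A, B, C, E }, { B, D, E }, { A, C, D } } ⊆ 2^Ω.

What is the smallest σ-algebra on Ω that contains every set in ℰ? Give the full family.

|σ(ℰ)| = 8.  σ(ℰ) = { {  }, { D }, { A, C }, { B, E }, { A, C, D }, { B, D, E }, { A, B, C, E }, Ω }

Working:
Seed the family with ℰ together with ∅ and Ω: { {  }, { A, C, D }, { B, D, E }, { A, B, C, E }, Ω }.
Step 1 adds 3:
  { D }  = complement { A, B, C, E }
  { A, C }  = complement { B, D, E }
  { B, E }  = complement { A, C, D }
  — 8 sets.
Step 2: no new sets; the family is a σ-algebra.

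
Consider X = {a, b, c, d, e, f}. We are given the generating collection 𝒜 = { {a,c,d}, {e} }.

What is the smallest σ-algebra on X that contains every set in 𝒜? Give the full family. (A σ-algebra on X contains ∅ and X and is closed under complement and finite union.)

|σ(𝒜)| = 8.  σ(𝒜) = { {}, {e}, {b,f}, {a,c,d}, {b,e,f}, {a,c,d,e}, {a,b,c,d,f}, X }

Working:
Seed the family with 𝒜 together with ∅ and X: { {}, {e}, {a,c,d}, X }.
Round 1. New:
  {b,e,f}  = ᶜ of {a,c,d}
  {a,c,d,e}  = {a,c,d} ∪ {e}
  {a,b,c,d,f}  = ᶜ of {e}
Round 2 adds 1:
  {b,f}  = ᶜ of {a,c,d,e}
Round 3 adds nothing — fixpoint reached.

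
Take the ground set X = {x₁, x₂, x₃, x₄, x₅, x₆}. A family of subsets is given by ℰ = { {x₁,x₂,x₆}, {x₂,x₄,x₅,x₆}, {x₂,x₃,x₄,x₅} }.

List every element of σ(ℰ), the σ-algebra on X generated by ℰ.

Seed the family with ℰ together with ∅ and X: { {}, {x₁,x₂,x₆}, {x₂,x₃,x₄,x₅}, {x₂,x₄,x₅,x₆}, X }.
Step 1: +5 →
  {x₁,x₃}  = ᶜ of {x₂,x₄,x₅,x₆}
  {x₁,x₆}  = ᶜ of {x₂,x₃,x₄,x₅}
  {x₃,x₄,x₅}  = ᶜ of {x₁,x₂,x₆}
  {x₁,x₂,x₄,x₅,x₆}  = {x₂,x₄,x₅,x₆} ∪ {x₁,x₂,x₆}
  {x₂,x₃,x₄,x₅,x₆}  = {x₂,x₄,x₅,x₆} ∪ {x₂,x₃,x₄,x₅}
  |family| = 10
Step 2: 7 new —
  {x₁}  = ᶜ of {x₂,x₃,x₄,x₅,x₆}
  {x₃}  = ᶜ of {x₁,x₂,x₄,x₅,x₆}
  {x₁,x₃,x₆}  = {x₁,x₆} ∪ {x₁,x₃}
  {x₁,x₂,x₃,x₆}  = {x₁,x₃} ∪ {x₁,x₂,x₆}
  {x₁,x₃,x₄,x₅}  = {x₃,x₄,x₅} ∪ {x₁,x₃}
  {x₁,x₂,x₃,x₄,x₅}  = {x₂,x₃,x₄,x₅} ∪ {x₁,x₃}
  {x₁,x₃,x₄,x₅,x₆}  = {x₃,x₄,x₅} ∪ {x₁,x₆}
  |family| = 17
Step 3: +5 →
  {x₂}  = ᶜ of {x₁,x₃,x₄,x₅,x₆}
  {x₆}  = ᶜ of {x₁,x₂,x₃,x₄,x₅}
  {x₂,x₆}  = ᶜ of {x₁,x₃,x₄,x₅}
  {x₄,x₅}  = ᶜ of {x₁,x₂,x₃,x₆}
  {x₂,x₄,x₅}  = ᶜ of {x₁,x₃,x₆}
  |family| = 22
Step 4 (10 new):
  {x₁,x₂}  = {x₂} ∪ {x₁}
  {x₂,x₃}  = {x₂} ∪ {x₃}
  {x₃,x₆}  = {x₆} ∪ {x₃}
  {x₁,x₂,x₃}  = {x₂} ∪ {x₁,x₃}
  {x₁,x₄,x₅}  = {x₄,x₅} ∪ {x₁}
  {x₂,x₃,x₆}  = {x₂,x₆} ∪ {x₃}
  {x₄,x₅,x₆}  = {x₆} ∪ {x₄,x₅}
  {x₁,x₂,x₄,x₅}  = {x₂,x₄,x₅} ∪ {x₁}
  {x₁,x₄,x₅,x₆}  = {x₁,x₆} ∪ {x₄,x₅}
  {x₃,x₄,x₅,x₆}  = {x₃,x₄,x₅} ∪ {x₆}
  |family| = 32
Step 5: closed — nothing new.

Hence σ(ℰ) has 32 members: { {}, {x₁}, {x₂}, {x₃}, {x₆}, {x₁,x₂}, {x₁,x₃}, {x₁,x₆}, {x₂,x₃}, {x₂,x₆}, {x₃,x₆}, {x₄,x₅}, {x₁,x₂,x₃}, {x₁,x₂,x₆}, {x₁,x₃,x₆}, {x₁,x₄,x₅}, {x₂,x₃,x₆}, {x₂,x₄,x₅}, {x₃,x₄,x₅}, {x₄,x₅,x₆}, {x₁,x₂,x₃,x₆}, {x₁,x₂,x₄,x₅}, {x₁,x₃,x₄,x₅}, {x₁,x₄,x₅,x₆}, {x₂,x₃,x₄,x₅}, {x₂,x₄,x₅,x₆}, {x₃,x₄,x₅,x₆}, {x₁,x₂,x₃,x₄,x₅}, {x₁,x₂,x₄,x₅,x₆}, {x₁,x₃,x₄,x₅,x₆}, {x₂,x₃,x₄,x₅,x₆}, X }.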